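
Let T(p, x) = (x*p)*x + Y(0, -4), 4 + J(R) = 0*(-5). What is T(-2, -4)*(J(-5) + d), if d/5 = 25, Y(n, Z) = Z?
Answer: -4356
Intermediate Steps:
J(R) = -4 (J(R) = -4 + 0*(-5) = -4 + 0 = -4)
d = 125 (d = 5*25 = 125)
T(p, x) = -4 + p*x**2 (T(p, x) = (x*p)*x - 4 = (p*x)*x - 4 = p*x**2 - 4 = -4 + p*x**2)
T(-2, -4)*(J(-5) + d) = (-4 - 2*(-4)**2)*(-4 + 125) = (-4 - 2*16)*121 = (-4 - 32)*121 = -36*121 = -4356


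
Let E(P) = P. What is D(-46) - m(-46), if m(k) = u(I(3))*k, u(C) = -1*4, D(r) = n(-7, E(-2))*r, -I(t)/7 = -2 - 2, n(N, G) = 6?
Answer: -460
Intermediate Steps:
I(t) = 28 (I(t) = -7*(-2 - 2) = -7*(-4) = 28)
D(r) = 6*r
u(C) = -4
m(k) = -4*k
D(-46) - m(-46) = 6*(-46) - (-4)*(-46) = -276 - 1*184 = -276 - 184 = -460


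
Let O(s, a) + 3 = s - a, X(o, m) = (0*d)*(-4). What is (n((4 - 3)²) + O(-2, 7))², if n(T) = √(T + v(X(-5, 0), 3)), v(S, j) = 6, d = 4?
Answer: (12 - √7)² ≈ 87.502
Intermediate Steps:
X(o, m) = 0 (X(o, m) = (0*4)*(-4) = 0*(-4) = 0)
n(T) = √(6 + T) (n(T) = √(T + 6) = √(6 + T))
O(s, a) = -3 + s - a (O(s, a) = -3 + (s - a) = -3 + s - a)
(n((4 - 3)²) + O(-2, 7))² = (√(6 + (4 - 3)²) + (-3 - 2 - 1*7))² = (√(6 + 1²) + (-3 - 2 - 7))² = (√(6 + 1) - 12)² = (√7 - 12)² = (-12 + √7)²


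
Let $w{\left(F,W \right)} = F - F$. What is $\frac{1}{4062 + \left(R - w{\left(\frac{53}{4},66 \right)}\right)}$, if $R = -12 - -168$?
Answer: $\frac{1}{4218} \approx 0.00023708$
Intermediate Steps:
$w{\left(F,W \right)} = 0$
$R = 156$ ($R = -12 + 168 = 156$)
$\frac{1}{4062 + \left(R - w{\left(\frac{53}{4},66 \right)}\right)} = \frac{1}{4062 + \left(156 - 0\right)} = \frac{1}{4062 + \left(156 + 0\right)} = \frac{1}{4062 + 156} = \frac{1}{4218}$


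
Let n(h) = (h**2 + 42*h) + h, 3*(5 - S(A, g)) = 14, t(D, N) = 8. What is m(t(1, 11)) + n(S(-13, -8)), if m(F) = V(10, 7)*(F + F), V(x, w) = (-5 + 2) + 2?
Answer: -14/9 ≈ -1.5556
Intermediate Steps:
S(A, g) = 1/3 (S(A, g) = 5 - 1/3*14 = 5 - 14/3 = 1/3)
V(x, w) = -1 (V(x, w) = -3 + 2 = -1)
n(h) = h**2 + 43*h
m(F) = -2*F (m(F) = -(F + F) = -2*F)
m(t(1, 11)) + n(S(-13, -8)) = -2*8 + (43 + 1/3)/3 = -16 + (1/3)*(130/3) = -16 + 130/9 = -14/9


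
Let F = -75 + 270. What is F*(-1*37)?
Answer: -7215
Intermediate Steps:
F = 195
F*(-1*37) = 195*(-1*37) = 195*(-37) = -7215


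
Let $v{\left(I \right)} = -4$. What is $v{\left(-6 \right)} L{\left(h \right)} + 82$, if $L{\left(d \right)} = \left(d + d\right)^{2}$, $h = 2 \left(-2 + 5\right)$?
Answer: $-494$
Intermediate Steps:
$h = 6$ ($h = 2 \cdot 3 = 6$)
$L{\left(d \right)} = 4 d^{2}$ ($L{\left(d \right)} = \left(2 d\right)^{2} = 4 d^{2}$)
$v{\left(-6 \right)} L{\left(h \right)} + 82 = - 4 \cdot 4 \cdot 6^{2} + 82 = - 4 \cdot 4 \cdot 36 + 82 = \left(-4\right) 144 + 82 = -576 + 82 = -494$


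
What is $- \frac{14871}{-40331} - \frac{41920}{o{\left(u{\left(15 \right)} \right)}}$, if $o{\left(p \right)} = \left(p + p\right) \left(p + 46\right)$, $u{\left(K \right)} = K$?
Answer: $- \frac{166346159}{7380573} \approx -22.538$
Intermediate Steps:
$o{\left(p \right)} = 2 p \left(46 + p\right)$
$- \frac{14871}{-40331} - \frac{41920}{o{\left(u{\left(15 \right)} \right)}} = - \frac{14871}{-40331} - \frac{41920}{2 \cdot 15 \left(46 + 15\right)} = \left(-14871\right) \left(- \frac{1}{40331}\right) - \frac{41920}{2 \cdot 15 \cdot 61} = \frac{14871}{40331} - \frac{41920}{1830} = \frac{14871}{40331} - \frac{4192}{183} = - \frac{166346159}{7380573}$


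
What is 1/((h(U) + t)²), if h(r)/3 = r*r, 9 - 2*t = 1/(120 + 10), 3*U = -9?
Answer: 67600/67059721 ≈ 0.0010081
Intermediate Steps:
U = -3 (U = (⅓)*(-9) = -3)
t = 1169/260 (t = 9/2 - 1/(2*(120 + 10)) = 9/2 - ½/130 = 9/2 - ½*1/130 = 9/2 - 1/260 = 1169/260 ≈ 4.4962)
h(r) = 3*r² (h(r) = 3*(r*r) = 3*r²)
1/((h(U) + t)²) = 1/((3*(-3)² + 1169/260)²) = 1/((3*9 + 1169/260)²) = 1/((27 + 1169/260)²) = 1/((8189/260)²) = 1/(67059721/67600) = 67600/67059721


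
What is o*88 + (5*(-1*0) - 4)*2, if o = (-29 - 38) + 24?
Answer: -3792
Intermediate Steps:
o = -43 (o = -67 + 24 = -43)
o*88 + (5*(-1*0) - 4)*2 = -43*88 + (5*(-1*0) - 4)*2 = -3784 + (5*0 - 4)*2 = -3784 + (0 - 4)*2 = -3784 - 4*2 = -3784 - 8 = -3792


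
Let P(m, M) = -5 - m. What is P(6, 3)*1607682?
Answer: -17684502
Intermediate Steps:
P(6, 3)*1607682 = (-5 - 1*6)*1607682 = (-5 - 6)*1607682 = -11*1607682 = -17684502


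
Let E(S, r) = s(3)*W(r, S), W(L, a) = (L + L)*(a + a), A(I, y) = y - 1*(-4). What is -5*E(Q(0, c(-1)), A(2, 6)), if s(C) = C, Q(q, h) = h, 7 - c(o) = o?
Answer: -4800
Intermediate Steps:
A(I, y) = 4 + y (A(I, y) = y + 4 = 4 + y)
W(L, a) = 4*L*a (W(L, a) = (2*L)*(2*a) = 4*L*a)
c(o) = 7 - o
E(S, r) = 12*S*r (E(S, r) = 3*(4*r*S) = 3*(4*S*r) = 12*S*r)
-5*E(Q(0, c(-1)), A(2, 6)) = -60*(7 - 1*(-1))*(4 + 6) = -60*(7 + 1)*10 = -60*8*10 = -5*960 = -4800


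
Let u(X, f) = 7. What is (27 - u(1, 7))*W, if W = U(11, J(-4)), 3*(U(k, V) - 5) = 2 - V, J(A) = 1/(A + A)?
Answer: 685/6 ≈ 114.17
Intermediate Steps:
J(A) = 1/(2*A)
U(k, V) = 17/3 - V/3 (U(k, V) = 5 + (2 - V)/3 = 5 + (⅔ - V/3) = 17/3 - V/3)
W = 137/24 (W = 17/3 - 1/(6*(-4)) = 17/3 - (-1)/(6*4) = 17/3 - ⅓*(-⅛) = 17/3 + 1/24 = 137/24 ≈ 5.7083)
(27 - u(1, 7))*W = (27 - 1*7)*(137/24) = (27 - 7)*(137/24) = 20*(137/24) = 685/6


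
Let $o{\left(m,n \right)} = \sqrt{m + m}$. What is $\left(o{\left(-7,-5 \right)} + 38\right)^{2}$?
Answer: $\left(38 + i \sqrt{14}\right)^{2} \approx 1430.0 + 284.37 i$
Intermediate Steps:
$o{\left(m,n \right)} = \sqrt{2} \sqrt{m}$ ($o{\left(m,n \right)} = \sqrt{2 m} = \sqrt{2} \sqrt{m}$)
$\left(o{\left(-7,-5 \right)} + 38\right)^{2} = \left(\sqrt{2} \sqrt{-7} + 38\right)^{2} = \left(\sqrt{2} i \sqrt{7} + 38\right)^{2} = \left(i \sqrt{14} + 38\right)^{2} = \left(38 + i \sqrt{14}\right)^{2}$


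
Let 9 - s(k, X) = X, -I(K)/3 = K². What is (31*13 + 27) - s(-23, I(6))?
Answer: 313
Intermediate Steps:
I(K) = -3*K²
s(k, X) = 9 - X
(31*13 + 27) - s(-23, I(6)) = (31*13 + 27) - (9 - (-3)*6²) = (403 + 27) - (9 - (-3)*36) = 430 - (9 - 1*(-108)) = 430 - (9 + 108) = 430 - 1*117 = 430 - 117 = 313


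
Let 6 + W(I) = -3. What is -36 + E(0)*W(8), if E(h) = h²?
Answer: -36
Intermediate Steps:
W(I) = -9 (W(I) = -6 - 3 = -9)
-36 + E(0)*W(8) = -36 + 0²*(-9) = -36 + 0*(-9) = -36 + 0 = -36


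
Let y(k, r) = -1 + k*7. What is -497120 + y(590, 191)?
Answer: -492991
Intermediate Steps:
y(k, r) = -1 + 7*k
-497120 + y(590, 191) = -497120 + (-1 + 7*590) = -497120 + (-1 + 4130) = -497120 + 4129 = -492991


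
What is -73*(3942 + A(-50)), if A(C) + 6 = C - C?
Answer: -287328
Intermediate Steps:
A(C) = -6 (A(C) = -6 + (C - C) = -6 + 0 = -6)
-73*(3942 + A(-50)) = -73*(3942 - 6) = -73*3936 = -287328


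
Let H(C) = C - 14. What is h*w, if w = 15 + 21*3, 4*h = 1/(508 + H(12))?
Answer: 39/1012 ≈ 0.038538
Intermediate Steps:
H(C) = -14 + C
h = 1/2024 (h = 1/(4*(508 + (-14 + 12))) = 1/(4*(508 - 2)) = (¼)/506 = (¼)*(1/506) = 1/2024 ≈ 0.00049407)
w = 78 (w = 15 + 63 = 78)
h*w = (1/2024)*78 = 39/1012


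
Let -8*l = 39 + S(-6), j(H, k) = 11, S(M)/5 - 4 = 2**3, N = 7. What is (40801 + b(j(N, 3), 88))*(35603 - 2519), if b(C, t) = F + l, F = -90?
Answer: 2692946619/2 ≈ 1.3465e+9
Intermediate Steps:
S(M) = 60 (S(M) = 20 + 5*2**3 = 20 + 5*8 = 20 + 40 = 60)
l = -99/8 (l = -(39 + 60)/8 = -1/8*99 = -99/8 ≈ -12.375)
b(C, t) = -819/8 (b(C, t) = -90 - 99/8 = -819/8)
(40801 + b(j(N, 3), 88))*(35603 - 2519) = (40801 - 819/8)*(35603 - 2519) = (325589/8)*33084 = 2692946619/2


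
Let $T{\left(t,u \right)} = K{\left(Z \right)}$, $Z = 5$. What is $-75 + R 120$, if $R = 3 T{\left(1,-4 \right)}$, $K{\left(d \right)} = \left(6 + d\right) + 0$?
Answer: $3885$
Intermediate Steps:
$K{\left(d \right)} = 6 + d$
$T{\left(t,u \right)} = 11$ ($T{\left(t,u \right)} = 6 + 5 = 11$)
$R = 33$ ($R = 3 \cdot 11 = 33$)
$-75 + R 120 = -75 + 33 \cdot 120 = -75 + 3960 = 3885$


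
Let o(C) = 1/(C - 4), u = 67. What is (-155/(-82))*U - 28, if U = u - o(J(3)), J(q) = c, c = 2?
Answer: 16333/164 ≈ 99.591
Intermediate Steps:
J(q) = 2
o(C) = 1/(-4 + C)
U = 135/2 (U = 67 - 1/(-4 + 2) = 67 - 1/(-2) = 67 - 1*(-1/2) = 67 + 1/2 = 135/2 ≈ 67.500)
(-155/(-82))*U - 28 = -155/(-82)*(135/2) - 28 = -155*(-1/82)*(135/2) - 28 = (155/82)*(135/2) - 28 = 20925/164 - 28 = 16333/164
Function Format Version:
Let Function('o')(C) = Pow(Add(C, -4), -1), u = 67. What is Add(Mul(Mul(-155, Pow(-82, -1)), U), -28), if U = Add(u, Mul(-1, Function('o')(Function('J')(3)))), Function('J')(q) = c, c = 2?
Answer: Rational(16333, 164) ≈ 99.591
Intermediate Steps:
Function('J')(q) = 2
Function('o')(C) = Pow(Add(-4, C), -1)
U = Rational(135, 2) (U = Add(67, Mul(-1, Pow(Add(-4, 2), -1))) = Add(67, Mul(-1, Pow(-2, -1))) = Add(67, Mul(-1, Rational(-1, 2))) = Add(67, Rational(1, 2)) = Rational(135, 2) ≈ 67.500)
Add(Mul(Mul(-155, Pow(-82, -1)), U), -28) = Add(Mul(Mul(-155, Pow(-82, -1)), Rational(135, 2)), -28) = Add(Mul(Mul(-155, Rational(-1, 82)), Rational(135, 2)), -28) = Add(Mul(Rational(155, 82), Rational(135, 2)), -28) = Add(Rational(20925, 164), -28) = Rational(16333, 164)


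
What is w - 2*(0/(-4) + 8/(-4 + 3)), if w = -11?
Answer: 5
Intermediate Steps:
w - 2*(0/(-4) + 8/(-4 + 3)) = -11 - 2*(0/(-4) + 8/(-4 + 3)) = -11 - 2*(0*(-¼) + 8/(-1)) = -11 - 2*(0 + 8*(-1)) = -11 - 2*(0 - 8) = -11 - 2*(-8) = -11 + 16 = 5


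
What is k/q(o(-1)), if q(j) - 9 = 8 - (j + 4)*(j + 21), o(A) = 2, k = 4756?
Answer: -4756/121 ≈ -39.306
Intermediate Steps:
q(j) = 17 - (4 + j)*(21 + j) (q(j) = 9 + (8 - (j + 4)*(j + 21)) = 9 + (8 - (4 + j)*(21 + j)) = 17 - (4 + j)*(21 + j))
k/q(o(-1)) = 4756/(-67 - 1*2² - 25*2) = 4756/(-67 - 1*4 - 50) = 4756/(-67 - 4 - 50) = 4756/(-121) = 4756*(-1/121) = -4756/121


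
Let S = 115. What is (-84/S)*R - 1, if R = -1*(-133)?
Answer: -11287/115 ≈ -98.148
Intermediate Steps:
R = 133
(-84/S)*R - 1 = -84/115*133 - 1 = -11172/115 - 1 = -11287/115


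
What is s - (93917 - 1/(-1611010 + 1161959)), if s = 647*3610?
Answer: 1006661426402/449051 ≈ 2.2418e+6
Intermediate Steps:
s = 2335670
s - (93917 - 1/(-1611010 + 1161959)) = 2335670 - (93917 - 1/(-1611010 + 1161959)) = 2335670 - (93917 - 1/(-449051)) = 2335670 - (93917 - 1*(-1/449051)) = 2335670 - (93917 + 1/449051) = 2335670 - 1*42173522768/449051 = 2335670 - 42173522768/449051 = 1006661426402/449051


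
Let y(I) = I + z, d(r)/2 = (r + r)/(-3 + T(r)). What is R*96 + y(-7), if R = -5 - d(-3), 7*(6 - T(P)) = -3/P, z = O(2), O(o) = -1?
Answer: -424/5 ≈ -84.800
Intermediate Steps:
z = -1
T(P) = 6 + 3/(7*P) (T(P) = 6 - (-3)/(7*P) = 6 + 3/(7*P))
d(r) = 4*r/(3 + 3/(7*r)) (d(r) = 2*((r + r)/(-3 + (6 + 3/(7*r)))) = 2*((2*r)/(3 + 3/(7*r))) = 2*(2*r/(3 + 3/(7*r))) = 4*r/(3 + 3/(7*r)))
y(I) = -1 + I (y(I) = I - 1 = -1 + I)
R = -⅘ (R = -5 - 28*(-3)²/(3*(1 + 7*(-3))) = -5 - 28*9/(3*(1 - 21)) = -5 - 28*9/(3*(-20)) = -5 - 28*9*(-1)/(3*20) = -5 - 1*(-21/5) = -5 + 21/5 = -⅘ ≈ -0.80000)
R*96 + y(-7) = -⅘*96 + (-1 - 7) = -384/5 - 8 = -424/5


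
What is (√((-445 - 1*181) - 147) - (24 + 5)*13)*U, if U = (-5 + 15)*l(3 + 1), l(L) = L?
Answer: -15080 + 40*I*√773 ≈ -15080.0 + 1112.1*I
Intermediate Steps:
U = 40 (U = (-5 + 15)*(3 + 1) = 10*4 = 40)
(√((-445 - 1*181) - 147) - (24 + 5)*13)*U = (√((-445 - 1*181) - 147) - (24 + 5)*13)*40 = (√((-445 - 181) - 147) - 29*13)*40 = (√(-626 - 147) - 1*377)*40 = (√(-773) - 377)*40 = (I*√773 - 377)*40 = (-377 + I*√773)*40 = -15080 + 40*I*√773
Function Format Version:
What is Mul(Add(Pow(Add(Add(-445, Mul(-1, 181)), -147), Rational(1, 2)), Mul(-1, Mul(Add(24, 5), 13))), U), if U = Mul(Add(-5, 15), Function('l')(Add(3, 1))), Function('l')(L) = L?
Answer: Add(-15080, Mul(40, I, Pow(773, Rational(1, 2)))) ≈ Add(-15080., Mul(1112.1, I))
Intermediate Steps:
U = 40 (U = Mul(Add(-5, 15), Add(3, 1)) = Mul(10, 4) = 40)
Mul(Add(Pow(Add(Add(-445, Mul(-1, 181)), -147), Rational(1, 2)), Mul(-1, Mul(Add(24, 5), 13))), U) = Mul(Add(Pow(Add(Add(-445, Mul(-1, 181)), -147), Rational(1, 2)), Mul(-1, Mul(Add(24, 5), 13))), 40) = Mul(Add(Pow(Add(Add(-445, -181), -147), Rational(1, 2)), Mul(-1, Mul(29, 13))), 40) = Mul(Add(Pow(Add(-626, -147), Rational(1, 2)), Mul(-1, 377)), 40) = Mul(Add(Pow(-773, Rational(1, 2)), -377), 40) = Mul(Add(Mul(I, Pow(773, Rational(1, 2))), -377), 40) = Mul(Add(-377, Mul(I, Pow(773, Rational(1, 2)))), 40) = Add(-15080, Mul(40, I, Pow(773, Rational(1, 2))))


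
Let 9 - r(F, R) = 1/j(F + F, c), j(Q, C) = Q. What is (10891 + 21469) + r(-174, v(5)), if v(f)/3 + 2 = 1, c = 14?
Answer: 11264413/348 ≈ 32369.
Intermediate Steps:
v(f) = -3 (v(f) = -6 + 3*1 = -6 + 3 = -3)
r(F, R) = 9 - 1/(2*F) (r(F, R) = 9 - 1/(F + F) = 9 - 1/(2*F))
(10891 + 21469) + r(-174, v(5)) = (10891 + 21469) + (9 - ½/(-174)) = 32360 + (9 - ½*(-1/174)) = 32360 + (9 + 1/348) = 32360 + 3133/348 = 11264413/348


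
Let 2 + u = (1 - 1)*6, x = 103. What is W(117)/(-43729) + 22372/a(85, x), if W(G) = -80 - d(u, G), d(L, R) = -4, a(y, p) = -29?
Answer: -978302984/1268141 ≈ -771.45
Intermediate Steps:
u = -2 (u = -2 + (1 - 1)*6 = -2 + 0*6 = -2 + 0 = -2)
W(G) = -76 (W(G) = -80 - 1*(-4) = -80 + 4 = -76)
W(117)/(-43729) + 22372/a(85, x) = -76/(-43729) + 22372/(-29) = -76*(-1/43729) + 22372*(-1/29) = 76/43729 - 22372/29 = -978302984/1268141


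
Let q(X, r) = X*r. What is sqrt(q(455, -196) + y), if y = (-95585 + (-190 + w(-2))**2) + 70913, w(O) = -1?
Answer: 7*I*sqrt(1579) ≈ 278.16*I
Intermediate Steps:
y = 11809 (y = (-95585 + (-190 - 1)**2) + 70913 = (-95585 + (-191)**2) + 70913 = (-95585 + 36481) + 70913 = -59104 + 70913 = 11809)
sqrt(q(455, -196) + y) = sqrt(455*(-196) + 11809) = sqrt(-89180 + 11809) = sqrt(-77371) = 7*I*sqrt(1579)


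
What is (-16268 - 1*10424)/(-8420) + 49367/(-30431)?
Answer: 99148528/64057255 ≈ 1.5478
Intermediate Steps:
(-16268 - 1*10424)/(-8420) + 49367/(-30431) = (-16268 - 10424)*(-1/8420) + 49367*(-1/30431) = -26692*(-1/8420) - 49367/30431 = 6673/2105 - 49367/30431 = 99148528/64057255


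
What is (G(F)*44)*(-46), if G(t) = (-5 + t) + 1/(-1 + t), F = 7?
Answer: -13156/3 ≈ -4385.3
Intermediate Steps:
G(t) = -5 + t + 1/(-1 + t)
(G(F)*44)*(-46) = (((6 + 7² - 6*7)/(-1 + 7))*44)*(-46) = (((6 + 49 - 42)/6)*44)*(-46) = (((⅙)*13)*44)*(-46) = ((13/6)*44)*(-46) = (286/3)*(-46) = -13156/3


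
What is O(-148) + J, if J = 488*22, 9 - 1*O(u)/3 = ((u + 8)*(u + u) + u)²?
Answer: -5115077029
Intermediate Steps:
O(u) = 27 - 3*(u + 2*u*(8 + u))² (O(u) = 27 - 3*((u + 8)*(u + u) + u)² = 27 - 3*((8 + u)*(2*u) + u)² = 27 - 3*(2*u*(8 + u) + u)² = 27 - 3*(u + 2*u*(8 + u))²)
J = 10736
O(-148) + J = (27 - 3*(-148)²*(17 + 2*(-148))²) + 10736 = (27 - 3*21904*(17 - 296)²) + 10736 = (27 - 3*21904*(-279)²) + 10736 = (27 - 3*21904*77841) + 10736 = (27 - 5115087792) + 10736 = -5115087765 + 10736 = -5115077029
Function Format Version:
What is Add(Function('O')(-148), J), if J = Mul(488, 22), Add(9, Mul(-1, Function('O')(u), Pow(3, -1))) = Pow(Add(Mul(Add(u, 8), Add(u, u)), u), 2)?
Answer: -5115077029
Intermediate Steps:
Function('O')(u) = Add(27, Mul(-3, Pow(Add(u, Mul(2, u, Add(8, u))), 2))) (Function('O')(u) = Add(27, Mul(-3, Pow(Add(Mul(Add(u, 8), Add(u, u)), u), 2))) = Add(27, Mul(-3, Pow(Add(Mul(Add(8, u), Mul(2, u)), u), 2))) = Add(27, Mul(-3, Pow(Add(Mul(2, u, Add(8, u)), u), 2))) = Add(27, Mul(-3, Pow(Add(u, Mul(2, u, Add(8, u))), 2))))
J = 10736
Add(Function('O')(-148), J) = Add(Add(27, Mul(-3, Pow(-148, 2), Pow(Add(17, Mul(2, -148)), 2))), 10736) = Add(Add(27, Mul(-3, 21904, Pow(Add(17, -296), 2))), 10736) = Add(Add(27, Mul(-3, 21904, Pow(-279, 2))), 10736) = Add(Add(27, Mul(-3, 21904, 77841)), 10736) = Add(Add(27, -5115087792), 10736) = Add(-5115087765, 10736) = -5115077029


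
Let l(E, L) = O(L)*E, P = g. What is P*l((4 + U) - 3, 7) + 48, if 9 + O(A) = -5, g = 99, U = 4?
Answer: -6882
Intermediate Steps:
O(A) = -14 (O(A) = -9 - 5 = -14)
P = 99
l(E, L) = -14*E
P*l((4 + U) - 3, 7) + 48 = 99*(-14*((4 + 4) - 3)) + 48 = 99*(-14*(8 - 3)) + 48 = 99*(-14*5) + 48 = 99*(-70) + 48 = -6930 + 48 = -6882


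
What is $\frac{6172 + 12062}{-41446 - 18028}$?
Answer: $- \frac{9117}{29737} \approx -0.30659$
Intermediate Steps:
$\frac{6172 + 12062}{-41446 - 18028} = \frac{18234}{-59474} = 18234 \left(- \frac{1}{59474}\right) = - \frac{9117}{29737}$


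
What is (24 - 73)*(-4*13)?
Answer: 2548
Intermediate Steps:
(24 - 73)*(-4*13) = -49*(-52) = 2548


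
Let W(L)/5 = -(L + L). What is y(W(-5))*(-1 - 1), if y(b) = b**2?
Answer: -5000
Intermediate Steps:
W(L) = -10*L (W(L) = 5*(-(L + L)) = 5*(-2*L) = -10*L)
y(W(-5))*(-1 - 1) = (-10*(-5))**2*(-1 - 1) = 50**2*(-2) = 2500*(-2) = -5000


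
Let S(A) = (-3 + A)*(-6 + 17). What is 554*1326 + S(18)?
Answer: 734769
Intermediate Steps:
S(A) = -33 + 11*A (S(A) = (-3 + A)*11 = -33 + 11*A)
554*1326 + S(18) = 554*1326 + (-33 + 11*18) = 734604 + (-33 + 198) = 734604 + 165 = 734769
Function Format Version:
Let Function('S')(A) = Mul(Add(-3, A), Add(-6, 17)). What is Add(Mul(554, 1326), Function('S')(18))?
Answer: 734769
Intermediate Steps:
Function('S')(A) = Add(-33, Mul(11, A)) (Function('S')(A) = Mul(Add(-3, A), 11) = Add(-33, Mul(11, A)))
Add(Mul(554, 1326), Function('S')(18)) = Add(Mul(554, 1326), Add(-33, Mul(11, 18))) = Add(734604, Add(-33, 198)) = Add(734604, 165) = 734769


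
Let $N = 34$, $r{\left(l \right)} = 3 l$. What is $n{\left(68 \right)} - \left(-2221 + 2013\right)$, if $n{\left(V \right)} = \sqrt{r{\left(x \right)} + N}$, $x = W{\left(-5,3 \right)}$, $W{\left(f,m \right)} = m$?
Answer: $208 + \sqrt{43} \approx 214.56$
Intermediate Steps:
$x = 3$
$n{\left(V \right)} = \sqrt{43}$ ($n{\left(V \right)} = \sqrt{3 \cdot 3 + 34} = \sqrt{9 + 34} = \sqrt{43}$)
$n{\left(68 \right)} - \left(-2221 + 2013\right) = \sqrt{43} - \left(-2221 + 2013\right) = \sqrt{43} - -208 = \sqrt{43} + 208 = 208 + \sqrt{43}$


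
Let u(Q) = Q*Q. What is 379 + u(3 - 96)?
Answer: 9028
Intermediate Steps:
u(Q) = Q²
379 + u(3 - 96) = 379 + (3 - 96)² = 379 + (-93)² = 379 + 8649 = 9028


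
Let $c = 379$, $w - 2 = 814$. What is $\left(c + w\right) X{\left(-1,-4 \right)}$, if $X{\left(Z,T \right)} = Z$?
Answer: $-1195$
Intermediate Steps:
$w = 816$ ($w = 2 + 814 = 816$)
$\left(c + w\right) X{\left(-1,-4 \right)} = \left(379 + 816\right) \left(-1\right) = 1195 \left(-1\right) = -1195$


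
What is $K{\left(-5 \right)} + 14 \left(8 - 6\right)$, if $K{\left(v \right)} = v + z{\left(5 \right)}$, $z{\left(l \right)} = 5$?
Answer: $28$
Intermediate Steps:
$K{\left(v \right)} = 5 + v$ ($K{\left(v \right)} = v + 5 = 5 + v$)
$K{\left(-5 \right)} + 14 \left(8 - 6\right) = \left(5 - 5\right) + 14 \left(8 - 6\right) = 0 + 14 \left(8 - 6\right) = 0 + 14 \cdot 2 = 0 + 28 = 28$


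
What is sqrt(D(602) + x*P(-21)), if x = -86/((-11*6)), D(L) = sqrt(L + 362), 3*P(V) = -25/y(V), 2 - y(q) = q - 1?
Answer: sqrt(-70950 + 313632*sqrt(241))/396 ≈ 5.5314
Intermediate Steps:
y(q) = 3 - q (y(q) = 2 - (q - 1) = 2 - (-1 + q) = 2 + (1 - q) = 3 - q)
P(V) = -25/(3*(3 - V)) (P(V) = (-25/(3 - V))/3 = -25/(3*(3 - V)))
D(L) = sqrt(362 + L)
x = 43/33 (x = -86/(-66) = -86*(-1/66) = 43/33 ≈ 1.3030)
sqrt(D(602) + x*P(-21)) = sqrt(sqrt(362 + 602) + 43*(25/(3*(-3 - 21)))/33) = sqrt(sqrt(964) + 43*((25/3)/(-24))/33) = sqrt(2*sqrt(241) + 43*((25/3)*(-1/24))/33) = sqrt(2*sqrt(241) + (43/33)*(-25/72)) = sqrt(2*sqrt(241) - 1075/2376) = sqrt(-1075/2376 + 2*sqrt(241))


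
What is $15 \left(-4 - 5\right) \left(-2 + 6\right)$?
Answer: $-540$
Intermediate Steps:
$15 \left(-4 - 5\right) \left(-2 + 6\right) = 15 \left(-4 - 5\right) 4 = 15 \left(\left(-9\right) 4\right) = 15 \left(-36\right) = -540$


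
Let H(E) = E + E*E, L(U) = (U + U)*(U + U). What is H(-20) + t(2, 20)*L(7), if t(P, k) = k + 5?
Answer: 5280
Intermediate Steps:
L(U) = 4*U² (L(U) = (2*U)*(2*U) = 4*U²)
H(E) = E + E²
t(P, k) = 5 + k
H(-20) + t(2, 20)*L(7) = -20*(1 - 20) + (5 + 20)*(4*7²) = -20*(-19) + 25*(4*49) = 380 + 25*196 = 380 + 4900 = 5280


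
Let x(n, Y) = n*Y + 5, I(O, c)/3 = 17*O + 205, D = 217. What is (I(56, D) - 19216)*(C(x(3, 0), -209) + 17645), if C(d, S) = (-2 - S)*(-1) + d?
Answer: -274640035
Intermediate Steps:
I(O, c) = 615 + 51*O (I(O, c) = 3*(17*O + 205) = 3*(205 + 17*O) = 615 + 51*O)
x(n, Y) = 5 + Y*n (x(n, Y) = Y*n + 5 = 5 + Y*n)
C(d, S) = 2 + S + d (C(d, S) = (2 + S) + d = 2 + S + d)
(I(56, D) - 19216)*(C(x(3, 0), -209) + 17645) = ((615 + 51*56) - 19216)*((2 - 209 + (5 + 0*3)) + 17645) = ((615 + 2856) - 19216)*((2 - 209 + (5 + 0)) + 17645) = (3471 - 19216)*((2 - 209 + 5) + 17645) = -15745*(-202 + 17645) = -15745*17443 = -274640035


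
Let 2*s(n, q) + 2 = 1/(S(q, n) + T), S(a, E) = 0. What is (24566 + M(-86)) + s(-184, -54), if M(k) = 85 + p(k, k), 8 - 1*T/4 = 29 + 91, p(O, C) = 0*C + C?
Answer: 22009343/896 ≈ 24564.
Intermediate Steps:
p(O, C) = C (p(O, C) = 0 + C = C)
T = -448 (T = 32 - 4*(29 + 91) = 32 - 4*120 = 32 - 480 = -448)
s(n, q) = -897/896 (s(n, q) = -1 + 1/(2*(0 - 448)) = -1 + (1/2)/(-448) = -1 + (1/2)*(-1/448) = -1 - 1/896 = -897/896)
M(k) = 85 + k
(24566 + M(-86)) + s(-184, -54) = (24566 + (85 - 86)) - 897/896 = (24566 - 1) - 897/896 = 24565 - 897/896 = 22009343/896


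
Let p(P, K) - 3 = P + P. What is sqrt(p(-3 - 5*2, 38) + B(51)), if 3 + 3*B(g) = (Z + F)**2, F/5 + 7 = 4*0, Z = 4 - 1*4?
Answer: sqrt(3459)/3 ≈ 19.604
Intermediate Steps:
Z = 0 (Z = 4 - 4 = 0)
p(P, K) = 3 + 2*P (p(P, K) = 3 + (P + P) = 3 + 2*P)
F = -35 (F = -35 + 5*(4*0) = -35 + 5*0 = -35 + 0 = -35)
B(g) = 1222/3 (B(g) = -1 + (0 - 35)**2/3 = -1 + (1/3)*(-35)**2 = -1 + (1/3)*1225 = -1 + 1225/3 = 1222/3)
sqrt(p(-3 - 5*2, 38) + B(51)) = sqrt((3 + 2*(-3 - 5*2)) + 1222/3) = sqrt((3 + 2*(-3 - 10)) + 1222/3) = sqrt((3 + 2*(-13)) + 1222/3) = sqrt((3 - 26) + 1222/3) = sqrt(-23 + 1222/3) = sqrt(1153/3) = sqrt(3459)/3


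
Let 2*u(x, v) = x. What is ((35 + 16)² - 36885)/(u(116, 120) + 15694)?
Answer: -8571/3938 ≈ -2.1765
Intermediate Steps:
u(x, v) = x/2
((35 + 16)² - 36885)/(u(116, 120) + 15694) = ((35 + 16)² - 36885)/((½)*116 + 15694) = (51² - 36885)/(58 + 15694) = (2601 - 36885)/15752 = -34284*1/15752 = -8571/3938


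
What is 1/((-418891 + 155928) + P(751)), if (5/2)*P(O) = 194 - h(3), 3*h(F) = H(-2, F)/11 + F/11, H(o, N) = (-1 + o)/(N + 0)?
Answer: -33/8675219 ≈ -3.8039e-6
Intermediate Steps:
H(o, N) = (-1 + o)/N
h(F) = -1/(11*F) + F/33 (h(F) = (((-1 - 2)/F)/11 + F/11)/3 = ((-3/F)*(1/11) + F*(1/11))/3 = (-3/F*(1/11) + F/11)/3 = (-3/(11*F) + F/11)/3 = -1/(11*F) + F/33)
P(O) = 2560/33 (P(O) = 2*(194 - (-3 + 3²)/(33*3))/5 = 2*(194 - (-3 + 9)/(33*3))/5 = 2*(194 - 6/(33*3))/5 = 2*(194 - 1*2/33)/5 = 2*(194 - 2/33)/5 = (⅖)*(6400/33) = 2560/33)
1/((-418891 + 155928) + P(751)) = 1/((-418891 + 155928) + 2560/33) = 1/(-262963 + 2560/33) = 1/(-8675219/33) = -33/8675219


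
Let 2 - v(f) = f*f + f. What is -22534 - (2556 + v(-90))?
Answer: -17082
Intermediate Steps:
v(f) = 2 - f - f² (v(f) = 2 - (f*f + f) = 2 - (f² + f) = 2 - (f + f²) = 2 + (-f - f²) = 2 - f - f²)
-22534 - (2556 + v(-90)) = -22534 - (2556 + (2 - 1*(-90) - 1*(-90)²)) = -22534 - (2556 + (2 + 90 - 1*8100)) = -22534 - (2556 + (2 + 90 - 8100)) = -22534 - (2556 - 8008) = -22534 - 1*(-5452) = -22534 + 5452 = -17082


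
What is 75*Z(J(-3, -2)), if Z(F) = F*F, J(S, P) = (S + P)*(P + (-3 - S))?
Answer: 7500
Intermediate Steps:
J(S, P) = (P + S)*(-3 + P - S)
Z(F) = F²
75*Z(J(-3, -2)) = 75*((-2)² - 1*(-3)² - 3*(-2) - 3*(-3))² = 75*(4 - 1*9 + 6 + 9)² = 75*(4 - 9 + 6 + 9)² = 75*10² = 75*100 = 7500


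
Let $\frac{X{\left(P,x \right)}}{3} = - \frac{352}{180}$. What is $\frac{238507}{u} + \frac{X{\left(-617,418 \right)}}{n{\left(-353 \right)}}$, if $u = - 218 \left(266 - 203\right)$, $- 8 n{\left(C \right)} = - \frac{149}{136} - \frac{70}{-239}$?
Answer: $- \frac{45290654111}{597222990} \approx -75.835$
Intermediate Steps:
$n{\left(C \right)} = \frac{26091}{260032}$ ($n{\left(C \right)} = - \frac{- \frac{149}{136} - \frac{70}{-239}}{8} = - \frac{\left(-149\right) \frac{1}{136} - - \frac{70}{239}}{8} = - \frac{- \frac{149}{136} + \frac{70}{239}}{8} = \left(- \frac{1}{8}\right) \left(- \frac{26091}{32504}\right) = \frac{26091}{260032}$)
$X{\left(P,x \right)} = - \frac{88}{15}$ ($X{\left(P,x \right)} = 3 \left(- \frac{352}{180}\right) = 3 \left(\left(-352\right) \frac{1}{180}\right) = 3 \left(- \frac{88}{45}\right) = - \frac{88}{15}$)
$u = -13734$ ($u = \left(-218\right) 63 = -13734$)
$\frac{238507}{u} + \frac{X{\left(-617,418 \right)}}{n{\left(-353 \right)}} = \frac{238507}{-13734} - \frac{88}{15 \cdot \frac{26091}{260032}} = 238507 \left(- \frac{1}{13734}\right) - \frac{22882816}{391365} = - \frac{238507}{13734} - \frac{22882816}{391365} = - \frac{45290654111}{597222990}$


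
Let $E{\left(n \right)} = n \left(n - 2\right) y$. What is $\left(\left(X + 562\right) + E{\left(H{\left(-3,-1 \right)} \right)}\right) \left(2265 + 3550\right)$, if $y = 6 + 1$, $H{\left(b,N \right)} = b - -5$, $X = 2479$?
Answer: $17683415$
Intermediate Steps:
$H{\left(b,N \right)} = 5 + b$ ($H{\left(b,N \right)} = b + 5 = 5 + b$)
$y = 7$
$E{\left(n \right)} = 7 n \left(-2 + n\right)$ ($E{\left(n \right)} = n \left(n - 2\right) 7 = n \left(-2 + n\right) 7 = 7 n \left(-2 + n\right)$)
$\left(\left(X + 562\right) + E{\left(H{\left(-3,-1 \right)} \right)}\right) \left(2265 + 3550\right) = \left(\left(2479 + 562\right) + 7 \left(5 - 3\right) \left(-2 + \left(5 - 3\right)\right)\right) \left(2265 + 3550\right) = \left(3041 + 7 \cdot 2 \left(-2 + 2\right)\right) 5815 = \left(3041 + 7 \cdot 2 \cdot 0\right) 5815 = \left(3041 + 0\right) 5815 = 3041 \cdot 5815 = 17683415$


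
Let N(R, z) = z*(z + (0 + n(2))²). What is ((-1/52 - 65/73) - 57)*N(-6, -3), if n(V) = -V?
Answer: 659475/3796 ≈ 173.73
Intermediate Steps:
N(R, z) = z*(4 + z) (N(R, z) = z*(z + (0 - 1*2)²) = z*(z + (0 - 2)²) = z*(z + (-2)²) = z*(z + 4) = z*(4 + z))
((-1/52 - 65/73) - 57)*N(-6, -3) = ((-1/52 - 65/73) - 57)*(-3*(4 - 3)) = ((-1*1/52 - 65*1/73) - 57)*(-3*1) = ((-1/52 - 65/73) - 57)*(-3) = (-3453/3796 - 57)*(-3) = -219825/3796*(-3) = 659475/3796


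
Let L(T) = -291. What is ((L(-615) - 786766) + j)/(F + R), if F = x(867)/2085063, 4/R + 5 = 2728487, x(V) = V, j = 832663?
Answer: 43242521226045966/395655691 ≈ 1.0929e+8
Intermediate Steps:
R = 2/1364241 (R = 4/(-5 + 2728487) = 4/2728482 = 4*(1/2728482) = 2/1364241 ≈ 1.4660e-6)
F = 289/695021 (F = 867/2085063 = 867*(1/2085063) = 289/695021 ≈ 0.00041581)
((L(-615) - 786766) + j)/(F + R) = ((-291 - 786766) + 832663)/(289/695021 + 2/1364241) = (-787057 + 832663)/(395655691/948176144061) = 45606*(948176144061/395655691) = 43242521226045966/395655691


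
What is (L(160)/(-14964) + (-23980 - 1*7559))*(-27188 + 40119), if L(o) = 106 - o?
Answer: -1017129921267/2494 ≈ -4.0783e+8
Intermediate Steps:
(L(160)/(-14964) + (-23980 - 1*7559))*(-27188 + 40119) = ((106 - 1*160)/(-14964) + (-23980 - 1*7559))*(-27188 + 40119) = ((106 - 160)*(-1/14964) + (-23980 - 7559))*12931 = (-54*(-1/14964) - 31539)*12931 = (9/2494 - 31539)*12931 = -78658257/2494*12931 = -1017129921267/2494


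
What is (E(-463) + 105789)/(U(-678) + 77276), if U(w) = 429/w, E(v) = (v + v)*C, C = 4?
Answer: 23071210/17464233 ≈ 1.3211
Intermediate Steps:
E(v) = 8*v (E(v) = (v + v)*4 = (2*v)*4 = 8*v)
(E(-463) + 105789)/(U(-678) + 77276) = (8*(-463) + 105789)/(429/(-678) + 77276) = (-3704 + 105789)/(429*(-1/678) + 77276) = 102085/(-143/226 + 77276) = 102085/(17464233/226) = 102085*(226/17464233) = 23071210/17464233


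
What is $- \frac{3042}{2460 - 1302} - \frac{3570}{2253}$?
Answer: $- \frac{610427}{144943} \approx -4.2115$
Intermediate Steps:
$- \frac{3042}{2460 - 1302} - \frac{3570}{2253} = - \frac{3042}{1158} - \frac{1190}{751} = \left(-3042\right) \frac{1}{1158} - \frac{1190}{751} = - \frac{507}{193} - \frac{1190}{751} = - \frac{610427}{144943}$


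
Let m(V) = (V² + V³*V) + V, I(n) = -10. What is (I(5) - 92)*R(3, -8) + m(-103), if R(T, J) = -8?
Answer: 112562203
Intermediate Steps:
m(V) = V + V² + V⁴ (m(V) = (V² + V⁴) + V = V + V² + V⁴)
(I(5) - 92)*R(3, -8) + m(-103) = (-10 - 92)*(-8) - 103*(1 - 103 + (-103)³) = -102*(-8) - 103*(1 - 103 - 1092727) = 816 - 103*(-1092829) = 816 + 112561387 = 112562203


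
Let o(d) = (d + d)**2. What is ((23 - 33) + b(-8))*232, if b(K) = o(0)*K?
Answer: -2320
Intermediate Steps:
o(d) = 4*d**2 (o(d) = (2*d)**2 = 4*d**2)
b(K) = 0 (b(K) = (4*0**2)*K = (4*0)*K = 0*K = 0)
((23 - 33) + b(-8))*232 = ((23 - 33) + 0)*232 = (-10 + 0)*232 = -10*232 = -2320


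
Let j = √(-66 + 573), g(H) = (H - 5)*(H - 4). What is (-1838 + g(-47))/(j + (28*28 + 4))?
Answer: 641432/620437 - 10582*√3/620437 ≈ 1.0043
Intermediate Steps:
g(H) = (-5 + H)*(-4 + H)
j = 13*√3 (j = √507 = 13*√3 ≈ 22.517)
(-1838 + g(-47))/(j + (28*28 + 4)) = (-1838 + (20 + (-47)² - 9*(-47)))/(13*√3 + (28*28 + 4)) = (-1838 + (20 + 2209 + 423))/(13*√3 + (784 + 4)) = (-1838 + 2652)/(13*√3 + 788) = 814/(788 + 13*√3)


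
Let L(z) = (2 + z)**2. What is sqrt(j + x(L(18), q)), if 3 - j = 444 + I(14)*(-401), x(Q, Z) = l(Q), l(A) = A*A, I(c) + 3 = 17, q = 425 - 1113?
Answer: sqrt(165173) ≈ 406.42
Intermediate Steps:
q = -688
I(c) = 14 (I(c) = -3 + 17 = 14)
l(A) = A**2
x(Q, Z) = Q**2
j = 5173 (j = 3 - (444 + 14*(-401)) = 3 - (444 - 5614) = 3 - 1*(-5170) = 3 + 5170 = 5173)
sqrt(j + x(L(18), q)) = sqrt(5173 + ((2 + 18)**2)**2) = sqrt(5173 + (20**2)**2) = sqrt(5173 + 400**2) = sqrt(5173 + 160000) = sqrt(165173)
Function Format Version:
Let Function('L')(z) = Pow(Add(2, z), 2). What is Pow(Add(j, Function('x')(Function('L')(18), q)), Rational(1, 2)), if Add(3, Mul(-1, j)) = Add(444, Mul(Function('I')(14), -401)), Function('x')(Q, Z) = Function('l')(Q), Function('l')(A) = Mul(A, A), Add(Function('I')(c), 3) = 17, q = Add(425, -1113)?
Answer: Pow(165173, Rational(1, 2)) ≈ 406.42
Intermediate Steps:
q = -688
Function('I')(c) = 14 (Function('I')(c) = Add(-3, 17) = 14)
Function('l')(A) = Pow(A, 2)
Function('x')(Q, Z) = Pow(Q, 2)
j = 5173 (j = Add(3, Mul(-1, Add(444, Mul(14, -401)))) = Add(3, Mul(-1, Add(444, -5614))) = Add(3, Mul(-1, -5170)) = Add(3, 5170) = 5173)
Pow(Add(j, Function('x')(Function('L')(18), q)), Rational(1, 2)) = Pow(Add(5173, Pow(Pow(Add(2, 18), 2), 2)), Rational(1, 2)) = Pow(Add(5173, Pow(Pow(20, 2), 2)), Rational(1, 2)) = Pow(Add(5173, Pow(400, 2)), Rational(1, 2)) = Pow(Add(5173, 160000), Rational(1, 2)) = Pow(165173, Rational(1, 2))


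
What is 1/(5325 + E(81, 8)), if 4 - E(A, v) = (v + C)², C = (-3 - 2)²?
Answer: 1/4240 ≈ 0.00023585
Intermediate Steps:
C = 25 (C = (-5)² = 25)
E(A, v) = 4 - (25 + v)² (E(A, v) = 4 - (v + 25)² = 4 - (25 + v)²)
1/(5325 + E(81, 8)) = 1/(5325 + (4 - (25 + 8)²)) = 1/(5325 + (4 - 1*33²)) = 1/(5325 + (4 - 1*1089)) = 1/(5325 + (4 - 1089)) = 1/(5325 - 1085) = 1/4240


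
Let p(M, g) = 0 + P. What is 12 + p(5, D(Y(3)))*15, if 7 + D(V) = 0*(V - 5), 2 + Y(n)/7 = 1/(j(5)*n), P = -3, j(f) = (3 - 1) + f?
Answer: -33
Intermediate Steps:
j(f) = 2 + f
Y(n) = -14 + 1/n (Y(n) = -14 + 7/(((2 + 5)*n)) = -14 + 7/((7*n)) = -14 + 7*(1/(7*n)) = -14 + 1/n)
D(V) = -7 (D(V) = -7 + 0*(V - 5) = -7 + 0*(-5 + V) = -7 + 0 = -7)
p(M, g) = -3 (p(M, g) = 0 - 3 = -3)
12 + p(5, D(Y(3)))*15 = 12 - 3*15 = 12 - 45 = -33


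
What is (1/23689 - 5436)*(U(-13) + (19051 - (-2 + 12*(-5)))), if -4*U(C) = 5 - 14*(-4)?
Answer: -9837129028573/94756 ≈ -1.0382e+8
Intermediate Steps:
U(C) = -61/4 (U(C) = -(5 - 14*(-4))/4 = -(5 - 7*(-8))/4 = -(5 + 56)/4 = -¼*61 = -61/4)
(1/23689 - 5436)*(U(-13) + (19051 - (-2 + 12*(-5)))) = (1/23689 - 5436)*(-61/4 + (19051 - (-2 + 12*(-5)))) = (1/23689 - 5436)*(-61/4 + (19051 - (-2 - 60))) = -128773403*(-61/4 + (19051 - 1*(-62)))/23689 = -128773403*(-61/4 + (19051 + 62))/23689 = -128773403*(-61/4 + 19113)/23689 = -128773403/23689*76391/4 = -9837129028573/94756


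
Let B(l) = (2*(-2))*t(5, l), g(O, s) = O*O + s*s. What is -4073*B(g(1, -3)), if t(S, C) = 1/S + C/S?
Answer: 179212/5 ≈ 35842.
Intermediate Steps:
g(O, s) = O² + s²
t(S, C) = 1/S + C/S
B(l) = -⅘ - 4*l/5 (B(l) = (2*(-2))*((1 + l)/5) = -4*(1 + l)/5 = -4*(⅕ + l/5) = -⅘ - 4*l/5)
-4073*B(g(1, -3)) = -4073*(-⅘ - 4*(1² + (-3)²)/5) = -4073*(-⅘ - 4*(1 + 9)/5) = -4073*(-⅘ - ⅘*10) = -4073*(-⅘ - 8) = -4073*(-44/5) = 179212/5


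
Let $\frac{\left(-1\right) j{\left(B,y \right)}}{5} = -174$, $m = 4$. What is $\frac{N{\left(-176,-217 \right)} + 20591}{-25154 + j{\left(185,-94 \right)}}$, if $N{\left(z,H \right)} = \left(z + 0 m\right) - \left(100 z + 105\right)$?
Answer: $- \frac{18955}{12142} \approx -1.5611$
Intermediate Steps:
$j{\left(B,y \right)} = 870$ ($j{\left(B,y \right)} = \left(-5\right) \left(-174\right) = 870$)
$N{\left(z,H \right)} = -105 - 99 z$ ($N{\left(z,H \right)} = \left(z + 0 \cdot 4\right) - \left(100 z + 105\right) = \left(z + 0\right) - \left(105 + 100 z\right) = z - \left(105 + 100 z\right) = -105 - 99 z$)
$\frac{N{\left(-176,-217 \right)} + 20591}{-25154 + j{\left(185,-94 \right)}} = \frac{\left(-105 - -17424\right) + 20591}{-25154 + 870} = \frac{\left(-105 + 17424\right) + 20591}{-24284} = \left(17319 + 20591\right) \left(- \frac{1}{24284}\right) = 37910 \left(- \frac{1}{24284}\right) = - \frac{18955}{12142}$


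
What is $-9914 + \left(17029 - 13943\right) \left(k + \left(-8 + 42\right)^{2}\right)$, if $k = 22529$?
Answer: $73081996$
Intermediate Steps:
$-9914 + \left(17029 - 13943\right) \left(k + \left(-8 + 42\right)^{2}\right) = -9914 + \left(17029 - 13943\right) \left(22529 + \left(-8 + 42\right)^{2}\right) = -9914 + 3086 \left(22529 + 34^{2}\right) = -9914 + 3086 \left(22529 + 1156\right) = -9914 + 3086 \cdot 23685 = -9914 + 73091910 = 73081996$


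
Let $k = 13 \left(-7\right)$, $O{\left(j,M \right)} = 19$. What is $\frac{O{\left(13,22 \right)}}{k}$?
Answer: $- \frac{19}{91} \approx -0.20879$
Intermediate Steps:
$k = -91$
$\frac{O{\left(13,22 \right)}}{k} = \frac{19}{-91} = 19 \left(- \frac{1}{91}\right) = - \frac{19}{91}$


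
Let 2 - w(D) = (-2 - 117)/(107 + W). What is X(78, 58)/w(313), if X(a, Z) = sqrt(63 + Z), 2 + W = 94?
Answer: 199/47 ≈ 4.2340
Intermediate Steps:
W = 92 (W = -2 + 94 = 92)
w(D) = 517/199 (w(D) = 2 - (-2 - 117)/(107 + 92) = 2 - (-119)/199 = 2 - 1*(-119/199) = 2 + 119/199 = 517/199)
X(78, 58)/w(313) = sqrt(63 + 58)/(517/199) = sqrt(121)*(199/517) = 11*(199/517) = 199/47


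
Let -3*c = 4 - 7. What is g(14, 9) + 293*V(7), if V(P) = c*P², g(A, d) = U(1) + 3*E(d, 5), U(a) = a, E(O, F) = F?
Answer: 14373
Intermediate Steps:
c = 1 (c = -(4 - 7)/3 = -⅓*(-3) = 1)
g(A, d) = 16 (g(A, d) = 1 + 3*5 = 1 + 15 = 16)
V(P) = P² (V(P) = 1*P² = P²)
g(14, 9) + 293*V(7) = 16 + 293*7² = 16 + 293*49 = 16 + 14357 = 14373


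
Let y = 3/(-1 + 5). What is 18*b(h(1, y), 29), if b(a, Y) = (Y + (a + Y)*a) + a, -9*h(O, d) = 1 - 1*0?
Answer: 4160/9 ≈ 462.22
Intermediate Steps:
y = ¾ (y = 3/4 = (¼)*3 = ¾ ≈ 0.75000)
h(O, d) = -⅑ (h(O, d) = -(1 - 1*0)/9 = -(1 + 0)/9 = -⅑*1 = -⅑)
b(a, Y) = Y + a + a*(Y + a) (b(a, Y) = (Y + (Y + a)*a) + a = (Y + a*(Y + a)) + a = Y + a + a*(Y + a))
18*b(h(1, y), 29) = 18*(29 - ⅑ + (-⅑)² + 29*(-⅑)) = 18*(29 - ⅑ + 1/81 - 29/9) = 18*(2080/81) = 4160/9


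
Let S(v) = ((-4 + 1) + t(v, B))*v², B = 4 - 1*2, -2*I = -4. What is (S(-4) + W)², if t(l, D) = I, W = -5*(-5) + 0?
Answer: 81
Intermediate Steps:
W = 25 (W = 25 + 0 = 25)
I = 2 (I = -½*(-4) = 2)
B = 2 (B = 4 - 2 = 2)
t(l, D) = 2
S(v) = -v² (S(v) = ((-4 + 1) + 2)*v² = (-3 + 2)*v² = -v²)
(S(-4) + W)² = (-1*(-4)² + 25)² = (-1*16 + 25)² = (-16 + 25)² = 9² = 81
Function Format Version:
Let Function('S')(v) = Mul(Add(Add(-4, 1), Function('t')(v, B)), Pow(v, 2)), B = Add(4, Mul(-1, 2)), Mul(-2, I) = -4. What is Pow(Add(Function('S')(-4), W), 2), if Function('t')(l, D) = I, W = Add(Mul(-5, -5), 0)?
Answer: 81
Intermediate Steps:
W = 25 (W = Add(25, 0) = 25)
I = 2 (I = Mul(Rational(-1, 2), -4) = 2)
B = 2 (B = Add(4, -2) = 2)
Function('t')(l, D) = 2
Function('S')(v) = Mul(-1, Pow(v, 2)) (Function('S')(v) = Mul(Add(Add(-4, 1), 2), Pow(v, 2)) = Mul(Add(-3, 2), Pow(v, 2)) = Mul(-1, Pow(v, 2)))
Pow(Add(Function('S')(-4), W), 2) = Pow(Add(Mul(-1, Pow(-4, 2)), 25), 2) = Pow(Add(Mul(-1, 16), 25), 2) = Pow(Add(-16, 25), 2) = Pow(9, 2) = 81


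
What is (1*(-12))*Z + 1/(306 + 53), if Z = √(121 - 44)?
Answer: 1/359 - 12*√77 ≈ -105.30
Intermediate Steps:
Z = √77 ≈ 8.7750
(1*(-12))*Z + 1/(306 + 53) = (1*(-12))*√77 + 1/(306 + 53) = -12*√77 + 1/359 = 1/359 - 12*√77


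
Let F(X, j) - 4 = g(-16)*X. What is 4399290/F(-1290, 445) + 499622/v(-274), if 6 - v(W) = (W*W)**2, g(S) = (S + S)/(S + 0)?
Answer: -885578029533199/518549330840 ≈ -1707.8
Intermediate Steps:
g(S) = 2 (g(S) = (2*S)/S = 2)
F(X, j) = 4 + 2*X
v(W) = 6 - W**4 (v(W) = 6 - (W*W)**2 = 6 - (W**2)**2 = 6 - W**4)
4399290/F(-1290, 445) + 499622/v(-274) = 4399290/(4 + 2*(-1290)) + 499622/(6 - 1*(-274)**4) = 4399290/(4 - 2580) + 499622/(6 - 1*5636405776) = 4399290/(-2576) + 499622/(6 - 5636405776) = 4399290*(-1/2576) + 499622/(-5636405770) = -314235/184 + 499622*(-1/5636405770) = -314235/184 - 249811/2818202885 = -885578029533199/518549330840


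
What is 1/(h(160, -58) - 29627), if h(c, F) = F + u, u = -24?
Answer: -1/29709 ≈ -3.3660e-5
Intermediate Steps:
h(c, F) = -24 + F (h(c, F) = F - 24 = -24 + F)
1/(h(160, -58) - 29627) = 1/((-24 - 58) - 29627) = 1/(-82 - 29627) = 1/(-29709) = -1/29709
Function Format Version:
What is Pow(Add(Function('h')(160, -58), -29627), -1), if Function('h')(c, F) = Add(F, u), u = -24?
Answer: Rational(-1, 29709) ≈ -3.3660e-5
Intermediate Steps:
Function('h')(c, F) = Add(-24, F) (Function('h')(c, F) = Add(F, -24) = Add(-24, F))
Pow(Add(Function('h')(160, -58), -29627), -1) = Pow(Add(Add(-24, -58), -29627), -1) = Pow(Add(-82, -29627), -1) = Pow(-29709, -1) = Rational(-1, 29709)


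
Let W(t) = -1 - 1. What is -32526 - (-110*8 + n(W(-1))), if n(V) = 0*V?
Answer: -31646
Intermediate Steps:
W(t) = -2
n(V) = 0
-32526 - (-110*8 + n(W(-1))) = -32526 - (-110*8 + 0) = -32526 - (-880 + 0) = -32526 - 1*(-880) = -32526 + 880 = -31646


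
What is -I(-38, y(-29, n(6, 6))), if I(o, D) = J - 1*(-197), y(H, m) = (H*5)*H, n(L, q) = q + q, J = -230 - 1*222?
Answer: 255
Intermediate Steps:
J = -452 (J = -230 - 222 = -452)
n(L, q) = 2*q
y(H, m) = 5*H² (y(H, m) = (5*H)*H = 5*H²)
I(o, D) = -255 (I(o, D) = -452 - 1*(-197) = -452 + 197 = -255)
-I(-38, y(-29, n(6, 6))) = -1*(-255) = 255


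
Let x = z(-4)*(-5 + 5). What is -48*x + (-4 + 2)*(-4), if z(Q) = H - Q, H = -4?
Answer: 8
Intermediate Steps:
z(Q) = -4 - Q
x = 0 (x = (-4 - 1*(-4))*(-5 + 5) = (-4 + 4)*0 = 0*0 = 0)
-48*x + (-4 + 2)*(-4) = -48*0 + (-4 + 2)*(-4) = 0 - 2*(-4) = 0 + 8 = 8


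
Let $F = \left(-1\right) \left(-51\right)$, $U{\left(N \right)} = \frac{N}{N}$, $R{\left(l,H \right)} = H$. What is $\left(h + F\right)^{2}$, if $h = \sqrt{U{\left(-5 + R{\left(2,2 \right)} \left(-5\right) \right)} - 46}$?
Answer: $2556 + 306 i \sqrt{5} \approx 2556.0 + 684.24 i$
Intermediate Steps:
$U{\left(N \right)} = 1$
$F = 51$
$h = 3 i \sqrt{5}$ ($h = \sqrt{1 - 46} = \sqrt{-45} = 3 i \sqrt{5} \approx 6.7082 i$)
$\left(h + F\right)^{2} = \left(3 i \sqrt{5} + 51\right)^{2} = \left(51 + 3 i \sqrt{5}\right)^{2}$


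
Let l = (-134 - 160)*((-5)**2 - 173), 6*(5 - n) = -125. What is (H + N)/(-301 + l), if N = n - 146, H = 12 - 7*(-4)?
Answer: -481/259266 ≈ -0.0018552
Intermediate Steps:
n = 155/6 (n = 5 - 1/6*(-125) = 5 + 125/6 = 155/6 ≈ 25.833)
l = 43512 (l = -294*(25 - 173) = -294*(-148) = 43512)
H = 40 (H = 12 + 28 = 40)
N = -721/6 (N = 155/6 - 146 = -721/6 ≈ -120.17)
(H + N)/(-301 + l) = (40 - 721/6)/(-301 + 43512) = -481/6/43211 = -481/6*1/43211 = -481/259266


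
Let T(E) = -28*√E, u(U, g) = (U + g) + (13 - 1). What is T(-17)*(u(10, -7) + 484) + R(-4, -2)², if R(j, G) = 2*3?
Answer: 36 - 13972*I*√17 ≈ 36.0 - 57608.0*I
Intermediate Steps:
u(U, g) = 12 + U + g (u(U, g) = (U + g) + 12 = 12 + U + g)
R(j, G) = 6
T(-17)*(u(10, -7) + 484) + R(-4, -2)² = (-28*I*√17)*((12 + 10 - 7) + 484) + 6² = (-28*I*√17)*(15 + 484) + 36 = -28*I*√17*499 + 36 = -13972*I*√17 + 36 = 36 - 13972*I*√17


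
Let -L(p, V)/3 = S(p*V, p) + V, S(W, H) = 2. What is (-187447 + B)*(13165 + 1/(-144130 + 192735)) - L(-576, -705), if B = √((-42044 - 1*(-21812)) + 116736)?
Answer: -119944593487167/48605 + 1279769652*√24126/48605 ≈ -2.4637e+9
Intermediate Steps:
L(p, V) = -6 - 3*V (L(p, V) = -3*(2 + V) = -6 - 3*V)
B = 2*√24126 (B = √((-42044 + 21812) + 116736) = √(-20232 + 116736) = √96504 = 2*√24126 ≈ 310.65)
(-187447 + B)*(13165 + 1/(-144130 + 192735)) - L(-576, -705) = (-187447 + 2*√24126)*(13165 + 1/(-144130 + 192735)) - (-6 - 3*(-705)) = (-187447 + 2*√24126)*(13165 + 1/48605) - (-6 + 2115) = (-187447 + 2*√24126)*(13165 + 1/48605) - 1*2109 = (-187447 + 2*√24126)*(639884826/48605) - 2109 = (-119944490979222/48605 + 1279769652*√24126/48605) - 2109 = -119944593487167/48605 + 1279769652*√24126/48605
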